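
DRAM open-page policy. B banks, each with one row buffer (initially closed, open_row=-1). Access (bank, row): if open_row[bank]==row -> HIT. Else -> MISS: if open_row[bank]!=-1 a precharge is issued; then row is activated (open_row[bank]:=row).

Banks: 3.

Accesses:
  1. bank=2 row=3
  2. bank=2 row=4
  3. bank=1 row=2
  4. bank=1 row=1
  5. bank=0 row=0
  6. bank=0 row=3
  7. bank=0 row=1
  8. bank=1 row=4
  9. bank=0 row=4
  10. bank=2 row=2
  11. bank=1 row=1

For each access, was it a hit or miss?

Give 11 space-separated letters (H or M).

Acc 1: bank2 row3 -> MISS (open row3); precharges=0
Acc 2: bank2 row4 -> MISS (open row4); precharges=1
Acc 3: bank1 row2 -> MISS (open row2); precharges=1
Acc 4: bank1 row1 -> MISS (open row1); precharges=2
Acc 5: bank0 row0 -> MISS (open row0); precharges=2
Acc 6: bank0 row3 -> MISS (open row3); precharges=3
Acc 7: bank0 row1 -> MISS (open row1); precharges=4
Acc 8: bank1 row4 -> MISS (open row4); precharges=5
Acc 9: bank0 row4 -> MISS (open row4); precharges=6
Acc 10: bank2 row2 -> MISS (open row2); precharges=7
Acc 11: bank1 row1 -> MISS (open row1); precharges=8

Answer: M M M M M M M M M M M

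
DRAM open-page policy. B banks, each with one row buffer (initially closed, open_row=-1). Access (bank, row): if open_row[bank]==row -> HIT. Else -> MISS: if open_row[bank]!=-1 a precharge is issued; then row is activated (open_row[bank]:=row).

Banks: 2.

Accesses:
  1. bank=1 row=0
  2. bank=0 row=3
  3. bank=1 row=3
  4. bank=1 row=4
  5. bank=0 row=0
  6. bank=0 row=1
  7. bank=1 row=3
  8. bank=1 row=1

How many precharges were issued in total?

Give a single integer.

Acc 1: bank1 row0 -> MISS (open row0); precharges=0
Acc 2: bank0 row3 -> MISS (open row3); precharges=0
Acc 3: bank1 row3 -> MISS (open row3); precharges=1
Acc 4: bank1 row4 -> MISS (open row4); precharges=2
Acc 5: bank0 row0 -> MISS (open row0); precharges=3
Acc 6: bank0 row1 -> MISS (open row1); precharges=4
Acc 7: bank1 row3 -> MISS (open row3); precharges=5
Acc 8: bank1 row1 -> MISS (open row1); precharges=6

Answer: 6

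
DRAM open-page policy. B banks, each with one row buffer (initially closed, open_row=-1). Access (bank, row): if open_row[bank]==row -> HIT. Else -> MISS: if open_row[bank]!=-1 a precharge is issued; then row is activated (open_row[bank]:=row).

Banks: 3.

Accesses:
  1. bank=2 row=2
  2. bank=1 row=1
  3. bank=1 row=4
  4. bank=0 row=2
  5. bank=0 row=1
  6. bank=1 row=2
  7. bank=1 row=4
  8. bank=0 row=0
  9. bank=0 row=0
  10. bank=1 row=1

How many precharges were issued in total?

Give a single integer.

Answer: 6

Derivation:
Acc 1: bank2 row2 -> MISS (open row2); precharges=0
Acc 2: bank1 row1 -> MISS (open row1); precharges=0
Acc 3: bank1 row4 -> MISS (open row4); precharges=1
Acc 4: bank0 row2 -> MISS (open row2); precharges=1
Acc 5: bank0 row1 -> MISS (open row1); precharges=2
Acc 6: bank1 row2 -> MISS (open row2); precharges=3
Acc 7: bank1 row4 -> MISS (open row4); precharges=4
Acc 8: bank0 row0 -> MISS (open row0); precharges=5
Acc 9: bank0 row0 -> HIT
Acc 10: bank1 row1 -> MISS (open row1); precharges=6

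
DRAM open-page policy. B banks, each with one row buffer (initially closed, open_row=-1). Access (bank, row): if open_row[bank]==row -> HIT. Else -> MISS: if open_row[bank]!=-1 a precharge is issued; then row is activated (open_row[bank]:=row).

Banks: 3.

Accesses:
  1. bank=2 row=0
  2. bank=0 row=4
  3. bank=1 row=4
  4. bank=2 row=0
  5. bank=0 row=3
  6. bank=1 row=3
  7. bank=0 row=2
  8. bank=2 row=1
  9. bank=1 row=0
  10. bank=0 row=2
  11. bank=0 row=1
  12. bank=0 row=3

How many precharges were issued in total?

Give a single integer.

Acc 1: bank2 row0 -> MISS (open row0); precharges=0
Acc 2: bank0 row4 -> MISS (open row4); precharges=0
Acc 3: bank1 row4 -> MISS (open row4); precharges=0
Acc 4: bank2 row0 -> HIT
Acc 5: bank0 row3 -> MISS (open row3); precharges=1
Acc 6: bank1 row3 -> MISS (open row3); precharges=2
Acc 7: bank0 row2 -> MISS (open row2); precharges=3
Acc 8: bank2 row1 -> MISS (open row1); precharges=4
Acc 9: bank1 row0 -> MISS (open row0); precharges=5
Acc 10: bank0 row2 -> HIT
Acc 11: bank0 row1 -> MISS (open row1); precharges=6
Acc 12: bank0 row3 -> MISS (open row3); precharges=7

Answer: 7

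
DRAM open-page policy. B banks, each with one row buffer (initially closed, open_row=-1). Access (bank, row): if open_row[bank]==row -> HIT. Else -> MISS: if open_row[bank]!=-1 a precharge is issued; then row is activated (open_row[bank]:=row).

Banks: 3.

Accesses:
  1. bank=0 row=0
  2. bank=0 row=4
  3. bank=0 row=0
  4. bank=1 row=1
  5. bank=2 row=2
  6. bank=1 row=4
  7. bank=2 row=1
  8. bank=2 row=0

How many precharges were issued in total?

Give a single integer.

Answer: 5

Derivation:
Acc 1: bank0 row0 -> MISS (open row0); precharges=0
Acc 2: bank0 row4 -> MISS (open row4); precharges=1
Acc 3: bank0 row0 -> MISS (open row0); precharges=2
Acc 4: bank1 row1 -> MISS (open row1); precharges=2
Acc 5: bank2 row2 -> MISS (open row2); precharges=2
Acc 6: bank1 row4 -> MISS (open row4); precharges=3
Acc 7: bank2 row1 -> MISS (open row1); precharges=4
Acc 8: bank2 row0 -> MISS (open row0); precharges=5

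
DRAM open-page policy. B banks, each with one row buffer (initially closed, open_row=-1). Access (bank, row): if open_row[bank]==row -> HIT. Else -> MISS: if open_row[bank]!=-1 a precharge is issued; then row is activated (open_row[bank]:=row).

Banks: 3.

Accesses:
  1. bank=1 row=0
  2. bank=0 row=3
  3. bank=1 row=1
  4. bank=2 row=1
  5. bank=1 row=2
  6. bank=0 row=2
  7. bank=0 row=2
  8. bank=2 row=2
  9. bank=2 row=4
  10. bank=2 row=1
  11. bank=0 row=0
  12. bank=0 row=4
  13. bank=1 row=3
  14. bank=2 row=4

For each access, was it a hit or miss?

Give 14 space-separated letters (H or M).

Acc 1: bank1 row0 -> MISS (open row0); precharges=0
Acc 2: bank0 row3 -> MISS (open row3); precharges=0
Acc 3: bank1 row1 -> MISS (open row1); precharges=1
Acc 4: bank2 row1 -> MISS (open row1); precharges=1
Acc 5: bank1 row2 -> MISS (open row2); precharges=2
Acc 6: bank0 row2 -> MISS (open row2); precharges=3
Acc 7: bank0 row2 -> HIT
Acc 8: bank2 row2 -> MISS (open row2); precharges=4
Acc 9: bank2 row4 -> MISS (open row4); precharges=5
Acc 10: bank2 row1 -> MISS (open row1); precharges=6
Acc 11: bank0 row0 -> MISS (open row0); precharges=7
Acc 12: bank0 row4 -> MISS (open row4); precharges=8
Acc 13: bank1 row3 -> MISS (open row3); precharges=9
Acc 14: bank2 row4 -> MISS (open row4); precharges=10

Answer: M M M M M M H M M M M M M M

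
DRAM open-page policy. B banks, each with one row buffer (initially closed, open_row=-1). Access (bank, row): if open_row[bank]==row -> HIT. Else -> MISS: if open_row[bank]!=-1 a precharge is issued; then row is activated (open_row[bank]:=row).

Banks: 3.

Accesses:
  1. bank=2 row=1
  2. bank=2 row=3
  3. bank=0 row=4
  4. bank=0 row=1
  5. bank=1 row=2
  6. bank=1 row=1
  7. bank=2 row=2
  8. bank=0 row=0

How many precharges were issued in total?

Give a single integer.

Acc 1: bank2 row1 -> MISS (open row1); precharges=0
Acc 2: bank2 row3 -> MISS (open row3); precharges=1
Acc 3: bank0 row4 -> MISS (open row4); precharges=1
Acc 4: bank0 row1 -> MISS (open row1); precharges=2
Acc 5: bank1 row2 -> MISS (open row2); precharges=2
Acc 6: bank1 row1 -> MISS (open row1); precharges=3
Acc 7: bank2 row2 -> MISS (open row2); precharges=4
Acc 8: bank0 row0 -> MISS (open row0); precharges=5

Answer: 5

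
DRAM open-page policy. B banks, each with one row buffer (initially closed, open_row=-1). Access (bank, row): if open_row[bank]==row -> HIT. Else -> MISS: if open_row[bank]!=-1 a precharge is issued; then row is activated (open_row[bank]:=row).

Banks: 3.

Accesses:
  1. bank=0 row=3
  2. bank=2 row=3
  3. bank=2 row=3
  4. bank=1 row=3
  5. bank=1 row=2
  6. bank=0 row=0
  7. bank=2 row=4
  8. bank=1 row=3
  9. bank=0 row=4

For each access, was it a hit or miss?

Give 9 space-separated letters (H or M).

Acc 1: bank0 row3 -> MISS (open row3); precharges=0
Acc 2: bank2 row3 -> MISS (open row3); precharges=0
Acc 3: bank2 row3 -> HIT
Acc 4: bank1 row3 -> MISS (open row3); precharges=0
Acc 5: bank1 row2 -> MISS (open row2); precharges=1
Acc 6: bank0 row0 -> MISS (open row0); precharges=2
Acc 7: bank2 row4 -> MISS (open row4); precharges=3
Acc 8: bank1 row3 -> MISS (open row3); precharges=4
Acc 9: bank0 row4 -> MISS (open row4); precharges=5

Answer: M M H M M M M M M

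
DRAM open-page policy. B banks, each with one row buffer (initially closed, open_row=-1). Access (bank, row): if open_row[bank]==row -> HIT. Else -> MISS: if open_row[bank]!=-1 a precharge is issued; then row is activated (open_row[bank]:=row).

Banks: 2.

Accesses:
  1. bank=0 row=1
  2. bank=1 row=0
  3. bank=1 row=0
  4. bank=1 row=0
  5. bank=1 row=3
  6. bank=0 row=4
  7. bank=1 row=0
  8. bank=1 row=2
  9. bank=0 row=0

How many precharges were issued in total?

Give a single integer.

Acc 1: bank0 row1 -> MISS (open row1); precharges=0
Acc 2: bank1 row0 -> MISS (open row0); precharges=0
Acc 3: bank1 row0 -> HIT
Acc 4: bank1 row0 -> HIT
Acc 5: bank1 row3 -> MISS (open row3); precharges=1
Acc 6: bank0 row4 -> MISS (open row4); precharges=2
Acc 7: bank1 row0 -> MISS (open row0); precharges=3
Acc 8: bank1 row2 -> MISS (open row2); precharges=4
Acc 9: bank0 row0 -> MISS (open row0); precharges=5

Answer: 5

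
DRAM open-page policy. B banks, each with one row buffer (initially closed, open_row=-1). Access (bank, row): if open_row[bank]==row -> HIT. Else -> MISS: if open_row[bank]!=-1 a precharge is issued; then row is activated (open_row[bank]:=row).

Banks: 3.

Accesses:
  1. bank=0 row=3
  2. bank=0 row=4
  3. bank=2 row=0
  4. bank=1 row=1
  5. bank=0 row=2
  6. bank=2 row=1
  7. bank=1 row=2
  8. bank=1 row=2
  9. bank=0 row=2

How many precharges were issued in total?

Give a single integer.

Answer: 4

Derivation:
Acc 1: bank0 row3 -> MISS (open row3); precharges=0
Acc 2: bank0 row4 -> MISS (open row4); precharges=1
Acc 3: bank2 row0 -> MISS (open row0); precharges=1
Acc 4: bank1 row1 -> MISS (open row1); precharges=1
Acc 5: bank0 row2 -> MISS (open row2); precharges=2
Acc 6: bank2 row1 -> MISS (open row1); precharges=3
Acc 7: bank1 row2 -> MISS (open row2); precharges=4
Acc 8: bank1 row2 -> HIT
Acc 9: bank0 row2 -> HIT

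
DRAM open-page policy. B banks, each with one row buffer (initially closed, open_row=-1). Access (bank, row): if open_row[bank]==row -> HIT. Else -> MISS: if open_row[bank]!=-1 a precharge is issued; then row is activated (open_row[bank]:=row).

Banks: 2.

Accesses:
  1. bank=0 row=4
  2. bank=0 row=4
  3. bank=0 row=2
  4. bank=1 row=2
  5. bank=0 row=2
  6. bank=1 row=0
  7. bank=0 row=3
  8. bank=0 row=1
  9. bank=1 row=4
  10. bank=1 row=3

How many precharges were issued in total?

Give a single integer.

Acc 1: bank0 row4 -> MISS (open row4); precharges=0
Acc 2: bank0 row4 -> HIT
Acc 3: bank0 row2 -> MISS (open row2); precharges=1
Acc 4: bank1 row2 -> MISS (open row2); precharges=1
Acc 5: bank0 row2 -> HIT
Acc 6: bank1 row0 -> MISS (open row0); precharges=2
Acc 7: bank0 row3 -> MISS (open row3); precharges=3
Acc 8: bank0 row1 -> MISS (open row1); precharges=4
Acc 9: bank1 row4 -> MISS (open row4); precharges=5
Acc 10: bank1 row3 -> MISS (open row3); precharges=6

Answer: 6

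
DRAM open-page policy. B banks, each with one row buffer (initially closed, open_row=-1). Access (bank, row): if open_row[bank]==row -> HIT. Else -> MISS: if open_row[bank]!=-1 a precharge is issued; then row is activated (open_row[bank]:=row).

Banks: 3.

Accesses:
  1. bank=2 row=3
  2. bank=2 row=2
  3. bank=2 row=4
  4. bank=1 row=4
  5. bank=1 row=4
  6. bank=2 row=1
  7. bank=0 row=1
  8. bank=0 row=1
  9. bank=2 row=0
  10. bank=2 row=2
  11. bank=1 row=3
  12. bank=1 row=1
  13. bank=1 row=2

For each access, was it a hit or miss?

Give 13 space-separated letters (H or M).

Answer: M M M M H M M H M M M M M

Derivation:
Acc 1: bank2 row3 -> MISS (open row3); precharges=0
Acc 2: bank2 row2 -> MISS (open row2); precharges=1
Acc 3: bank2 row4 -> MISS (open row4); precharges=2
Acc 4: bank1 row4 -> MISS (open row4); precharges=2
Acc 5: bank1 row4 -> HIT
Acc 6: bank2 row1 -> MISS (open row1); precharges=3
Acc 7: bank0 row1 -> MISS (open row1); precharges=3
Acc 8: bank0 row1 -> HIT
Acc 9: bank2 row0 -> MISS (open row0); precharges=4
Acc 10: bank2 row2 -> MISS (open row2); precharges=5
Acc 11: bank1 row3 -> MISS (open row3); precharges=6
Acc 12: bank1 row1 -> MISS (open row1); precharges=7
Acc 13: bank1 row2 -> MISS (open row2); precharges=8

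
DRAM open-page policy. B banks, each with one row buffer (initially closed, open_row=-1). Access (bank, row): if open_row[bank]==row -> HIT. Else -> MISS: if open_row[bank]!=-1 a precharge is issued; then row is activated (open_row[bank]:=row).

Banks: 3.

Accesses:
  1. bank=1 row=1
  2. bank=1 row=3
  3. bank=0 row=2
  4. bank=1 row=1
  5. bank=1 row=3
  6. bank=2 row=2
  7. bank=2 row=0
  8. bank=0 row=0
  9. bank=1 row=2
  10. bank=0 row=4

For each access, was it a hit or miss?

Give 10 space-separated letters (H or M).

Answer: M M M M M M M M M M

Derivation:
Acc 1: bank1 row1 -> MISS (open row1); precharges=0
Acc 2: bank1 row3 -> MISS (open row3); precharges=1
Acc 3: bank0 row2 -> MISS (open row2); precharges=1
Acc 4: bank1 row1 -> MISS (open row1); precharges=2
Acc 5: bank1 row3 -> MISS (open row3); precharges=3
Acc 6: bank2 row2 -> MISS (open row2); precharges=3
Acc 7: bank2 row0 -> MISS (open row0); precharges=4
Acc 8: bank0 row0 -> MISS (open row0); precharges=5
Acc 9: bank1 row2 -> MISS (open row2); precharges=6
Acc 10: bank0 row4 -> MISS (open row4); precharges=7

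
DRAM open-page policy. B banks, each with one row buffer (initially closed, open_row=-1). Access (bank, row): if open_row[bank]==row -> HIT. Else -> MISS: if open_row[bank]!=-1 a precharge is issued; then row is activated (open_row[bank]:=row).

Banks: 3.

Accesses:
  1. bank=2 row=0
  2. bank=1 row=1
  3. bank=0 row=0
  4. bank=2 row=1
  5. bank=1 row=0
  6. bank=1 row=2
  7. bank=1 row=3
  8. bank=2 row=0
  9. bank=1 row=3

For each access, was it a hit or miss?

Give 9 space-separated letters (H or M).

Answer: M M M M M M M M H

Derivation:
Acc 1: bank2 row0 -> MISS (open row0); precharges=0
Acc 2: bank1 row1 -> MISS (open row1); precharges=0
Acc 3: bank0 row0 -> MISS (open row0); precharges=0
Acc 4: bank2 row1 -> MISS (open row1); precharges=1
Acc 5: bank1 row0 -> MISS (open row0); precharges=2
Acc 6: bank1 row2 -> MISS (open row2); precharges=3
Acc 7: bank1 row3 -> MISS (open row3); precharges=4
Acc 8: bank2 row0 -> MISS (open row0); precharges=5
Acc 9: bank1 row3 -> HIT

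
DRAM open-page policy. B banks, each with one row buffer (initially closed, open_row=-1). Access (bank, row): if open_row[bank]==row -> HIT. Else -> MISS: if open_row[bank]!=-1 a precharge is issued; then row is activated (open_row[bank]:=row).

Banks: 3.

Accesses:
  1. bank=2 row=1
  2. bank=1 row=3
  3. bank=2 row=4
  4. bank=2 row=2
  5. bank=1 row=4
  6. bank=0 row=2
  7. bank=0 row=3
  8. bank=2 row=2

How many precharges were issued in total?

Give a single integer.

Acc 1: bank2 row1 -> MISS (open row1); precharges=0
Acc 2: bank1 row3 -> MISS (open row3); precharges=0
Acc 3: bank2 row4 -> MISS (open row4); precharges=1
Acc 4: bank2 row2 -> MISS (open row2); precharges=2
Acc 5: bank1 row4 -> MISS (open row4); precharges=3
Acc 6: bank0 row2 -> MISS (open row2); precharges=3
Acc 7: bank0 row3 -> MISS (open row3); precharges=4
Acc 8: bank2 row2 -> HIT

Answer: 4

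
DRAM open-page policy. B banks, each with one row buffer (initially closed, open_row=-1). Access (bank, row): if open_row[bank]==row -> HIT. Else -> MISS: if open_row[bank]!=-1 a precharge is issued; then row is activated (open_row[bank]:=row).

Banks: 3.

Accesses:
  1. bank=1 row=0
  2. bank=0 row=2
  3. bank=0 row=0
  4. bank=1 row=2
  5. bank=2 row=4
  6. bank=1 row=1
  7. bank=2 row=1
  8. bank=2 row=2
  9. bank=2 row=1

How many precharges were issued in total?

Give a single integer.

Answer: 6

Derivation:
Acc 1: bank1 row0 -> MISS (open row0); precharges=0
Acc 2: bank0 row2 -> MISS (open row2); precharges=0
Acc 3: bank0 row0 -> MISS (open row0); precharges=1
Acc 4: bank1 row2 -> MISS (open row2); precharges=2
Acc 5: bank2 row4 -> MISS (open row4); precharges=2
Acc 6: bank1 row1 -> MISS (open row1); precharges=3
Acc 7: bank2 row1 -> MISS (open row1); precharges=4
Acc 8: bank2 row2 -> MISS (open row2); precharges=5
Acc 9: bank2 row1 -> MISS (open row1); precharges=6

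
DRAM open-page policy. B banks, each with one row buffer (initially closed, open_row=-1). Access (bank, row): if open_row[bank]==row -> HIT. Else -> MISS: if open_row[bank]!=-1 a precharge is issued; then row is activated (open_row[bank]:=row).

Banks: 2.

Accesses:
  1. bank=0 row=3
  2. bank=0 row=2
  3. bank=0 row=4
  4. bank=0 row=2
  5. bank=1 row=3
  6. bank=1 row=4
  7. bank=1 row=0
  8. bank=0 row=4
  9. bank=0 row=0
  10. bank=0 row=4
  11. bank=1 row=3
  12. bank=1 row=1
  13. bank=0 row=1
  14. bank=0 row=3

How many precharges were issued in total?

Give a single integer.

Answer: 12

Derivation:
Acc 1: bank0 row3 -> MISS (open row3); precharges=0
Acc 2: bank0 row2 -> MISS (open row2); precharges=1
Acc 3: bank0 row4 -> MISS (open row4); precharges=2
Acc 4: bank0 row2 -> MISS (open row2); precharges=3
Acc 5: bank1 row3 -> MISS (open row3); precharges=3
Acc 6: bank1 row4 -> MISS (open row4); precharges=4
Acc 7: bank1 row0 -> MISS (open row0); precharges=5
Acc 8: bank0 row4 -> MISS (open row4); precharges=6
Acc 9: bank0 row0 -> MISS (open row0); precharges=7
Acc 10: bank0 row4 -> MISS (open row4); precharges=8
Acc 11: bank1 row3 -> MISS (open row3); precharges=9
Acc 12: bank1 row1 -> MISS (open row1); precharges=10
Acc 13: bank0 row1 -> MISS (open row1); precharges=11
Acc 14: bank0 row3 -> MISS (open row3); precharges=12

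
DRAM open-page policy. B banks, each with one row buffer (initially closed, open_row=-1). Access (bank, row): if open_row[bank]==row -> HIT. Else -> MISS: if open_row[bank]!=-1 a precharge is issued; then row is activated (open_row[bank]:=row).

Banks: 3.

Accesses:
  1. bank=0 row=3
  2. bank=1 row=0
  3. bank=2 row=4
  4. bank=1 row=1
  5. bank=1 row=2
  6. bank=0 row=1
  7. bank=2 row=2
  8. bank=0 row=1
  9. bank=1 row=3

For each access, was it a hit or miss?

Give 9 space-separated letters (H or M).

Acc 1: bank0 row3 -> MISS (open row3); precharges=0
Acc 2: bank1 row0 -> MISS (open row0); precharges=0
Acc 3: bank2 row4 -> MISS (open row4); precharges=0
Acc 4: bank1 row1 -> MISS (open row1); precharges=1
Acc 5: bank1 row2 -> MISS (open row2); precharges=2
Acc 6: bank0 row1 -> MISS (open row1); precharges=3
Acc 7: bank2 row2 -> MISS (open row2); precharges=4
Acc 8: bank0 row1 -> HIT
Acc 9: bank1 row3 -> MISS (open row3); precharges=5

Answer: M M M M M M M H M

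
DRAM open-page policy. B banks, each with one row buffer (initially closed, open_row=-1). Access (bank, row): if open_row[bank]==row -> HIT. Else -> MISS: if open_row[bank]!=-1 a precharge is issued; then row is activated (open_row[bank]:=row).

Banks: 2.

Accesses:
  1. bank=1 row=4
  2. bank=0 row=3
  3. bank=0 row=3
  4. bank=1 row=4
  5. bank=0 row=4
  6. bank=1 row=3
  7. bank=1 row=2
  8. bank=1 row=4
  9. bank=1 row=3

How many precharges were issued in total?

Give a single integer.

Answer: 5

Derivation:
Acc 1: bank1 row4 -> MISS (open row4); precharges=0
Acc 2: bank0 row3 -> MISS (open row3); precharges=0
Acc 3: bank0 row3 -> HIT
Acc 4: bank1 row4 -> HIT
Acc 5: bank0 row4 -> MISS (open row4); precharges=1
Acc 6: bank1 row3 -> MISS (open row3); precharges=2
Acc 7: bank1 row2 -> MISS (open row2); precharges=3
Acc 8: bank1 row4 -> MISS (open row4); precharges=4
Acc 9: bank1 row3 -> MISS (open row3); precharges=5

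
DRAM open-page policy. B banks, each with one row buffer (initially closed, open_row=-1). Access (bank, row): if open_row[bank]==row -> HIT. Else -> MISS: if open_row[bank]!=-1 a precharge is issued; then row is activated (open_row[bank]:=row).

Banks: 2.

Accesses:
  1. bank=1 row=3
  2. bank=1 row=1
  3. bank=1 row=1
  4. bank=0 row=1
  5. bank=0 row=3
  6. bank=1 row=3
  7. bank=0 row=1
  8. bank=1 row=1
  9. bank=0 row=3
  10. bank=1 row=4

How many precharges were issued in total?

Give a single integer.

Answer: 7

Derivation:
Acc 1: bank1 row3 -> MISS (open row3); precharges=0
Acc 2: bank1 row1 -> MISS (open row1); precharges=1
Acc 3: bank1 row1 -> HIT
Acc 4: bank0 row1 -> MISS (open row1); precharges=1
Acc 5: bank0 row3 -> MISS (open row3); precharges=2
Acc 6: bank1 row3 -> MISS (open row3); precharges=3
Acc 7: bank0 row1 -> MISS (open row1); precharges=4
Acc 8: bank1 row1 -> MISS (open row1); precharges=5
Acc 9: bank0 row3 -> MISS (open row3); precharges=6
Acc 10: bank1 row4 -> MISS (open row4); precharges=7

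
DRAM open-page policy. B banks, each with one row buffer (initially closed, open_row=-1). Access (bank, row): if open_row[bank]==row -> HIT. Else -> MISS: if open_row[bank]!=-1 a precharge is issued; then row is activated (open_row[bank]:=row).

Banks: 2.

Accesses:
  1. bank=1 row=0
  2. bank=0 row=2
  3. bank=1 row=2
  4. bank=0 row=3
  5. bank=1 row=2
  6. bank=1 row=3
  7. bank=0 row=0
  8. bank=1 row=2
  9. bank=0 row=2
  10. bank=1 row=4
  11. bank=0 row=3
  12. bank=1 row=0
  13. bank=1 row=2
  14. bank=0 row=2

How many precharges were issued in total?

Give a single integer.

Answer: 11

Derivation:
Acc 1: bank1 row0 -> MISS (open row0); precharges=0
Acc 2: bank0 row2 -> MISS (open row2); precharges=0
Acc 3: bank1 row2 -> MISS (open row2); precharges=1
Acc 4: bank0 row3 -> MISS (open row3); precharges=2
Acc 5: bank1 row2 -> HIT
Acc 6: bank1 row3 -> MISS (open row3); precharges=3
Acc 7: bank0 row0 -> MISS (open row0); precharges=4
Acc 8: bank1 row2 -> MISS (open row2); precharges=5
Acc 9: bank0 row2 -> MISS (open row2); precharges=6
Acc 10: bank1 row4 -> MISS (open row4); precharges=7
Acc 11: bank0 row3 -> MISS (open row3); precharges=8
Acc 12: bank1 row0 -> MISS (open row0); precharges=9
Acc 13: bank1 row2 -> MISS (open row2); precharges=10
Acc 14: bank0 row2 -> MISS (open row2); precharges=11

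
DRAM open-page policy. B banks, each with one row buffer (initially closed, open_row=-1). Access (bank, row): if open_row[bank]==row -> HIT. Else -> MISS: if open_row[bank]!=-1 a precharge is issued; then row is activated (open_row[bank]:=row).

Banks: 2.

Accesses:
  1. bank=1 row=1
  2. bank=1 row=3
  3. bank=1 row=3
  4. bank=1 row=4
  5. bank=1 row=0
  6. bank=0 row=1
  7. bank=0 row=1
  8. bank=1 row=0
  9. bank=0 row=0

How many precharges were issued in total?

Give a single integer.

Answer: 4

Derivation:
Acc 1: bank1 row1 -> MISS (open row1); precharges=0
Acc 2: bank1 row3 -> MISS (open row3); precharges=1
Acc 3: bank1 row3 -> HIT
Acc 4: bank1 row4 -> MISS (open row4); precharges=2
Acc 5: bank1 row0 -> MISS (open row0); precharges=3
Acc 6: bank0 row1 -> MISS (open row1); precharges=3
Acc 7: bank0 row1 -> HIT
Acc 8: bank1 row0 -> HIT
Acc 9: bank0 row0 -> MISS (open row0); precharges=4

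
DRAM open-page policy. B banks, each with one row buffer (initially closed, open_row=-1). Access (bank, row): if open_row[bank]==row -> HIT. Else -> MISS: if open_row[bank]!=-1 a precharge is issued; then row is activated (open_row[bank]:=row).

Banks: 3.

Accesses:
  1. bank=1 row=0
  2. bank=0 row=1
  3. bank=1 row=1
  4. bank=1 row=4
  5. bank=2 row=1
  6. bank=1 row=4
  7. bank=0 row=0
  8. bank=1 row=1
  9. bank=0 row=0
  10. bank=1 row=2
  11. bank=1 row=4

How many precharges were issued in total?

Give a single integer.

Answer: 6

Derivation:
Acc 1: bank1 row0 -> MISS (open row0); precharges=0
Acc 2: bank0 row1 -> MISS (open row1); precharges=0
Acc 3: bank1 row1 -> MISS (open row1); precharges=1
Acc 4: bank1 row4 -> MISS (open row4); precharges=2
Acc 5: bank2 row1 -> MISS (open row1); precharges=2
Acc 6: bank1 row4 -> HIT
Acc 7: bank0 row0 -> MISS (open row0); precharges=3
Acc 8: bank1 row1 -> MISS (open row1); precharges=4
Acc 9: bank0 row0 -> HIT
Acc 10: bank1 row2 -> MISS (open row2); precharges=5
Acc 11: bank1 row4 -> MISS (open row4); precharges=6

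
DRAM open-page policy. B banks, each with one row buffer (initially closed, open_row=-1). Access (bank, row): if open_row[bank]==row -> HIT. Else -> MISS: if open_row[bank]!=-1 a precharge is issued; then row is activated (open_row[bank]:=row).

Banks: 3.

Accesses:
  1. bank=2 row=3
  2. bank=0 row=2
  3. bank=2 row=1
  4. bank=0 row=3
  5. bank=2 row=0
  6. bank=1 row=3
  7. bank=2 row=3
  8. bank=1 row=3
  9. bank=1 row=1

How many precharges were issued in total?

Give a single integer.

Answer: 5

Derivation:
Acc 1: bank2 row3 -> MISS (open row3); precharges=0
Acc 2: bank0 row2 -> MISS (open row2); precharges=0
Acc 3: bank2 row1 -> MISS (open row1); precharges=1
Acc 4: bank0 row3 -> MISS (open row3); precharges=2
Acc 5: bank2 row0 -> MISS (open row0); precharges=3
Acc 6: bank1 row3 -> MISS (open row3); precharges=3
Acc 7: bank2 row3 -> MISS (open row3); precharges=4
Acc 8: bank1 row3 -> HIT
Acc 9: bank1 row1 -> MISS (open row1); precharges=5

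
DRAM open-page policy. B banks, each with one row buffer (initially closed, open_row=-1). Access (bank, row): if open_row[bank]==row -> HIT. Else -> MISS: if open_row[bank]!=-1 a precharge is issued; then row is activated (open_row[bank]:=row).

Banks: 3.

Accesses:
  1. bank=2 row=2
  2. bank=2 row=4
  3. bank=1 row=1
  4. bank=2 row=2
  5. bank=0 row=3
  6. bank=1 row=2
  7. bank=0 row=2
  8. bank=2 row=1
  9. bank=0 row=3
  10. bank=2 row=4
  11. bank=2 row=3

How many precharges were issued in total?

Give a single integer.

Acc 1: bank2 row2 -> MISS (open row2); precharges=0
Acc 2: bank2 row4 -> MISS (open row4); precharges=1
Acc 3: bank1 row1 -> MISS (open row1); precharges=1
Acc 4: bank2 row2 -> MISS (open row2); precharges=2
Acc 5: bank0 row3 -> MISS (open row3); precharges=2
Acc 6: bank1 row2 -> MISS (open row2); precharges=3
Acc 7: bank0 row2 -> MISS (open row2); precharges=4
Acc 8: bank2 row1 -> MISS (open row1); precharges=5
Acc 9: bank0 row3 -> MISS (open row3); precharges=6
Acc 10: bank2 row4 -> MISS (open row4); precharges=7
Acc 11: bank2 row3 -> MISS (open row3); precharges=8

Answer: 8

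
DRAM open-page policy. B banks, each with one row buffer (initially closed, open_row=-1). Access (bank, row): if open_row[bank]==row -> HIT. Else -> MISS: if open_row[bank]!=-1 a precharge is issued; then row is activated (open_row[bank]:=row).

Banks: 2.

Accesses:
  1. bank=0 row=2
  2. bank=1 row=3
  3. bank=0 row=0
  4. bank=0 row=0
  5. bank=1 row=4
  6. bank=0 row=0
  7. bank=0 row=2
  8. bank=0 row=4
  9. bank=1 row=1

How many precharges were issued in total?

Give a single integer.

Acc 1: bank0 row2 -> MISS (open row2); precharges=0
Acc 2: bank1 row3 -> MISS (open row3); precharges=0
Acc 3: bank0 row0 -> MISS (open row0); precharges=1
Acc 4: bank0 row0 -> HIT
Acc 5: bank1 row4 -> MISS (open row4); precharges=2
Acc 6: bank0 row0 -> HIT
Acc 7: bank0 row2 -> MISS (open row2); precharges=3
Acc 8: bank0 row4 -> MISS (open row4); precharges=4
Acc 9: bank1 row1 -> MISS (open row1); precharges=5

Answer: 5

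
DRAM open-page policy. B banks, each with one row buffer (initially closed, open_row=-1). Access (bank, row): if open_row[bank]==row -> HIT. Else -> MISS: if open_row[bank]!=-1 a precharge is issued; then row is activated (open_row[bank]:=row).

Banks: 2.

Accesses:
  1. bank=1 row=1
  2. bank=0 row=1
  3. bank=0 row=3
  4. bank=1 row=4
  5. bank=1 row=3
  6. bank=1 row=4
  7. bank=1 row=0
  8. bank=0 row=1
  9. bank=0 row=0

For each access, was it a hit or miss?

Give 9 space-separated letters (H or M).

Acc 1: bank1 row1 -> MISS (open row1); precharges=0
Acc 2: bank0 row1 -> MISS (open row1); precharges=0
Acc 3: bank0 row3 -> MISS (open row3); precharges=1
Acc 4: bank1 row4 -> MISS (open row4); precharges=2
Acc 5: bank1 row3 -> MISS (open row3); precharges=3
Acc 6: bank1 row4 -> MISS (open row4); precharges=4
Acc 7: bank1 row0 -> MISS (open row0); precharges=5
Acc 8: bank0 row1 -> MISS (open row1); precharges=6
Acc 9: bank0 row0 -> MISS (open row0); precharges=7

Answer: M M M M M M M M M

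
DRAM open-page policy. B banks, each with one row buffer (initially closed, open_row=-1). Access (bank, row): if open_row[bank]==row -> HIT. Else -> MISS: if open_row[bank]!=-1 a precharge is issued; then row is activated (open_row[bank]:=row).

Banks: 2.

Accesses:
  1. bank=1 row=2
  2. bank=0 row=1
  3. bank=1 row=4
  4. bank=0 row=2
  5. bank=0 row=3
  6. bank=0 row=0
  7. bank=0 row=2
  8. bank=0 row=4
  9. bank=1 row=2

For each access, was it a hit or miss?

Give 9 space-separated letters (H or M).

Acc 1: bank1 row2 -> MISS (open row2); precharges=0
Acc 2: bank0 row1 -> MISS (open row1); precharges=0
Acc 3: bank1 row4 -> MISS (open row4); precharges=1
Acc 4: bank0 row2 -> MISS (open row2); precharges=2
Acc 5: bank0 row3 -> MISS (open row3); precharges=3
Acc 6: bank0 row0 -> MISS (open row0); precharges=4
Acc 7: bank0 row2 -> MISS (open row2); precharges=5
Acc 8: bank0 row4 -> MISS (open row4); precharges=6
Acc 9: bank1 row2 -> MISS (open row2); precharges=7

Answer: M M M M M M M M M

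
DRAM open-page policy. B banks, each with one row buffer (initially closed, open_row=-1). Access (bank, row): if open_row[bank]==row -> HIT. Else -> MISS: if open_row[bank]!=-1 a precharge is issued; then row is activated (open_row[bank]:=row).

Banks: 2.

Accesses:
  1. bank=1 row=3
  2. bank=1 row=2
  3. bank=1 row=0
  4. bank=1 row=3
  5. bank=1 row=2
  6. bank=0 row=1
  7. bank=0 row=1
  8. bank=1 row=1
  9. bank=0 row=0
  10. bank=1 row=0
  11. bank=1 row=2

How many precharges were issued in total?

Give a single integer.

Answer: 8

Derivation:
Acc 1: bank1 row3 -> MISS (open row3); precharges=0
Acc 2: bank1 row2 -> MISS (open row2); precharges=1
Acc 3: bank1 row0 -> MISS (open row0); precharges=2
Acc 4: bank1 row3 -> MISS (open row3); precharges=3
Acc 5: bank1 row2 -> MISS (open row2); precharges=4
Acc 6: bank0 row1 -> MISS (open row1); precharges=4
Acc 7: bank0 row1 -> HIT
Acc 8: bank1 row1 -> MISS (open row1); precharges=5
Acc 9: bank0 row0 -> MISS (open row0); precharges=6
Acc 10: bank1 row0 -> MISS (open row0); precharges=7
Acc 11: bank1 row2 -> MISS (open row2); precharges=8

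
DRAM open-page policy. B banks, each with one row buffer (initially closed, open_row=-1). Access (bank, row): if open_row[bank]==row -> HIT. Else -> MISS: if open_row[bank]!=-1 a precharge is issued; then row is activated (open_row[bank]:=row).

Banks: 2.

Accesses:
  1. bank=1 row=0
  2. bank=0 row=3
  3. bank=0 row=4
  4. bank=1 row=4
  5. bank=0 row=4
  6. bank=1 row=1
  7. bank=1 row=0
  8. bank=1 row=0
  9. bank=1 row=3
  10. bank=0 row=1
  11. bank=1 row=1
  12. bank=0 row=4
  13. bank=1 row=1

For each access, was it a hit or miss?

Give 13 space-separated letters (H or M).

Answer: M M M M H M M H M M M M H

Derivation:
Acc 1: bank1 row0 -> MISS (open row0); precharges=0
Acc 2: bank0 row3 -> MISS (open row3); precharges=0
Acc 3: bank0 row4 -> MISS (open row4); precharges=1
Acc 4: bank1 row4 -> MISS (open row4); precharges=2
Acc 5: bank0 row4 -> HIT
Acc 6: bank1 row1 -> MISS (open row1); precharges=3
Acc 7: bank1 row0 -> MISS (open row0); precharges=4
Acc 8: bank1 row0 -> HIT
Acc 9: bank1 row3 -> MISS (open row3); precharges=5
Acc 10: bank0 row1 -> MISS (open row1); precharges=6
Acc 11: bank1 row1 -> MISS (open row1); precharges=7
Acc 12: bank0 row4 -> MISS (open row4); precharges=8
Acc 13: bank1 row1 -> HIT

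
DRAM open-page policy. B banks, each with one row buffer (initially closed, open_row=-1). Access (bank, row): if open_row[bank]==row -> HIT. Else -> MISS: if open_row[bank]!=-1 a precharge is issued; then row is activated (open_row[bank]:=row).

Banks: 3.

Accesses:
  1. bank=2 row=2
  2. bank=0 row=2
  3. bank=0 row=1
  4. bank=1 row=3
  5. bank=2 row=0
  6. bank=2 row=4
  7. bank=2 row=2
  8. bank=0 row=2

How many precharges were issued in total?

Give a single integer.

Answer: 5

Derivation:
Acc 1: bank2 row2 -> MISS (open row2); precharges=0
Acc 2: bank0 row2 -> MISS (open row2); precharges=0
Acc 3: bank0 row1 -> MISS (open row1); precharges=1
Acc 4: bank1 row3 -> MISS (open row3); precharges=1
Acc 5: bank2 row0 -> MISS (open row0); precharges=2
Acc 6: bank2 row4 -> MISS (open row4); precharges=3
Acc 7: bank2 row2 -> MISS (open row2); precharges=4
Acc 8: bank0 row2 -> MISS (open row2); precharges=5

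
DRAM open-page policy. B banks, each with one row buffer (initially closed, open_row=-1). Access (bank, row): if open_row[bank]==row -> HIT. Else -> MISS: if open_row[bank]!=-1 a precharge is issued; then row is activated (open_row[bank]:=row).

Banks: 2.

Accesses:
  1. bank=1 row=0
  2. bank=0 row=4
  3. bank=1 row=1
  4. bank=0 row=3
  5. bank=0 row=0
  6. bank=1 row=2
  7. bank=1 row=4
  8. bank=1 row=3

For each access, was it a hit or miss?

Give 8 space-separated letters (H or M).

Acc 1: bank1 row0 -> MISS (open row0); precharges=0
Acc 2: bank0 row4 -> MISS (open row4); precharges=0
Acc 3: bank1 row1 -> MISS (open row1); precharges=1
Acc 4: bank0 row3 -> MISS (open row3); precharges=2
Acc 5: bank0 row0 -> MISS (open row0); precharges=3
Acc 6: bank1 row2 -> MISS (open row2); precharges=4
Acc 7: bank1 row4 -> MISS (open row4); precharges=5
Acc 8: bank1 row3 -> MISS (open row3); precharges=6

Answer: M M M M M M M M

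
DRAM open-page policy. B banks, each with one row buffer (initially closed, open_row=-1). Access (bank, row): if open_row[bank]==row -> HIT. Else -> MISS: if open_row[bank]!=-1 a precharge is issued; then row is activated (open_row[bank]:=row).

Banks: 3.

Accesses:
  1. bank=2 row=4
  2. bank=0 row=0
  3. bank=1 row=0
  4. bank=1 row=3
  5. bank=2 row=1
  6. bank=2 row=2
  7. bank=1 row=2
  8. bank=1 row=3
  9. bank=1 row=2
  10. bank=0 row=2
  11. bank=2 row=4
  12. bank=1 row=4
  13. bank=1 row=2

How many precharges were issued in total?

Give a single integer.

Answer: 10

Derivation:
Acc 1: bank2 row4 -> MISS (open row4); precharges=0
Acc 2: bank0 row0 -> MISS (open row0); precharges=0
Acc 3: bank1 row0 -> MISS (open row0); precharges=0
Acc 4: bank1 row3 -> MISS (open row3); precharges=1
Acc 5: bank2 row1 -> MISS (open row1); precharges=2
Acc 6: bank2 row2 -> MISS (open row2); precharges=3
Acc 7: bank1 row2 -> MISS (open row2); precharges=4
Acc 8: bank1 row3 -> MISS (open row3); precharges=5
Acc 9: bank1 row2 -> MISS (open row2); precharges=6
Acc 10: bank0 row2 -> MISS (open row2); precharges=7
Acc 11: bank2 row4 -> MISS (open row4); precharges=8
Acc 12: bank1 row4 -> MISS (open row4); precharges=9
Acc 13: bank1 row2 -> MISS (open row2); precharges=10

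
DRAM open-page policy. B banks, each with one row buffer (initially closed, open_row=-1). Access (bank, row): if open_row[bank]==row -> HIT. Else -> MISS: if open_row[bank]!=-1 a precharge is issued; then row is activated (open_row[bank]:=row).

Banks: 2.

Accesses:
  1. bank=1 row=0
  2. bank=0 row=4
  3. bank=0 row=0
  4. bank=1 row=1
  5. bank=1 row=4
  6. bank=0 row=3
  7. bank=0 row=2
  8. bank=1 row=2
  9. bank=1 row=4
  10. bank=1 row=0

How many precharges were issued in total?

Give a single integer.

Answer: 8

Derivation:
Acc 1: bank1 row0 -> MISS (open row0); precharges=0
Acc 2: bank0 row4 -> MISS (open row4); precharges=0
Acc 3: bank0 row0 -> MISS (open row0); precharges=1
Acc 4: bank1 row1 -> MISS (open row1); precharges=2
Acc 5: bank1 row4 -> MISS (open row4); precharges=3
Acc 6: bank0 row3 -> MISS (open row3); precharges=4
Acc 7: bank0 row2 -> MISS (open row2); precharges=5
Acc 8: bank1 row2 -> MISS (open row2); precharges=6
Acc 9: bank1 row4 -> MISS (open row4); precharges=7
Acc 10: bank1 row0 -> MISS (open row0); precharges=8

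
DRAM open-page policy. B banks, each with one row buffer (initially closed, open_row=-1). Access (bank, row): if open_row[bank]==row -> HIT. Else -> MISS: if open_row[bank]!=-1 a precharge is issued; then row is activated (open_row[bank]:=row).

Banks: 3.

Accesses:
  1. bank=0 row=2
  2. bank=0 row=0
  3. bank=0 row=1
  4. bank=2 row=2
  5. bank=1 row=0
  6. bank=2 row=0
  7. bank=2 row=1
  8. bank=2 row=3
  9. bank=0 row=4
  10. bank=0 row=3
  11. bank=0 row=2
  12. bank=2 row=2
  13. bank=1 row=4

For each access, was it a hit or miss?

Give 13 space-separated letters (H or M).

Answer: M M M M M M M M M M M M M

Derivation:
Acc 1: bank0 row2 -> MISS (open row2); precharges=0
Acc 2: bank0 row0 -> MISS (open row0); precharges=1
Acc 3: bank0 row1 -> MISS (open row1); precharges=2
Acc 4: bank2 row2 -> MISS (open row2); precharges=2
Acc 5: bank1 row0 -> MISS (open row0); precharges=2
Acc 6: bank2 row0 -> MISS (open row0); precharges=3
Acc 7: bank2 row1 -> MISS (open row1); precharges=4
Acc 8: bank2 row3 -> MISS (open row3); precharges=5
Acc 9: bank0 row4 -> MISS (open row4); precharges=6
Acc 10: bank0 row3 -> MISS (open row3); precharges=7
Acc 11: bank0 row2 -> MISS (open row2); precharges=8
Acc 12: bank2 row2 -> MISS (open row2); precharges=9
Acc 13: bank1 row4 -> MISS (open row4); precharges=10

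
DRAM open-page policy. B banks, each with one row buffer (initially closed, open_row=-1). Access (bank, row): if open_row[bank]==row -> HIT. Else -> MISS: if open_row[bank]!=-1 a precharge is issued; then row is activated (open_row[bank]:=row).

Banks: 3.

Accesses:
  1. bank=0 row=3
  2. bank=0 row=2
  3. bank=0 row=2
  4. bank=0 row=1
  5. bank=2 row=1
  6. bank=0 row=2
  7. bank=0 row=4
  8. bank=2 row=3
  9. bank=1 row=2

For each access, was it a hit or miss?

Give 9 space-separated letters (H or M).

Answer: M M H M M M M M M

Derivation:
Acc 1: bank0 row3 -> MISS (open row3); precharges=0
Acc 2: bank0 row2 -> MISS (open row2); precharges=1
Acc 3: bank0 row2 -> HIT
Acc 4: bank0 row1 -> MISS (open row1); precharges=2
Acc 5: bank2 row1 -> MISS (open row1); precharges=2
Acc 6: bank0 row2 -> MISS (open row2); precharges=3
Acc 7: bank0 row4 -> MISS (open row4); precharges=4
Acc 8: bank2 row3 -> MISS (open row3); precharges=5
Acc 9: bank1 row2 -> MISS (open row2); precharges=5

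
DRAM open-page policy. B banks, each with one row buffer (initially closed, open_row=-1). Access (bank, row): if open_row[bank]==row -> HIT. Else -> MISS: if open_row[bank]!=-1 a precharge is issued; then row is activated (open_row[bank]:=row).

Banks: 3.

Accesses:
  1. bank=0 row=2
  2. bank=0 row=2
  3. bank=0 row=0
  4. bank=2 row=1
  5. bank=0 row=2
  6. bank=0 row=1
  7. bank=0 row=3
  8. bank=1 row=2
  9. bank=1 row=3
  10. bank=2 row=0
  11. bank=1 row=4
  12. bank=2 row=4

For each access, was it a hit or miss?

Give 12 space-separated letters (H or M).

Acc 1: bank0 row2 -> MISS (open row2); precharges=0
Acc 2: bank0 row2 -> HIT
Acc 3: bank0 row0 -> MISS (open row0); precharges=1
Acc 4: bank2 row1 -> MISS (open row1); precharges=1
Acc 5: bank0 row2 -> MISS (open row2); precharges=2
Acc 6: bank0 row1 -> MISS (open row1); precharges=3
Acc 7: bank0 row3 -> MISS (open row3); precharges=4
Acc 8: bank1 row2 -> MISS (open row2); precharges=4
Acc 9: bank1 row3 -> MISS (open row3); precharges=5
Acc 10: bank2 row0 -> MISS (open row0); precharges=6
Acc 11: bank1 row4 -> MISS (open row4); precharges=7
Acc 12: bank2 row4 -> MISS (open row4); precharges=8

Answer: M H M M M M M M M M M M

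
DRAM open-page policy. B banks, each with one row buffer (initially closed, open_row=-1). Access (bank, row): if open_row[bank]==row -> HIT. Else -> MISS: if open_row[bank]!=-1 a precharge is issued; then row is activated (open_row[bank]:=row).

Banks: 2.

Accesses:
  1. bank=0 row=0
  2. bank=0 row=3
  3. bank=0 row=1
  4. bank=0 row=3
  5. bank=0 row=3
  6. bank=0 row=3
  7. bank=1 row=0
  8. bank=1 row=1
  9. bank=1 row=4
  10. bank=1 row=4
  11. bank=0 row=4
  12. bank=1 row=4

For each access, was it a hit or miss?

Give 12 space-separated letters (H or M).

Acc 1: bank0 row0 -> MISS (open row0); precharges=0
Acc 2: bank0 row3 -> MISS (open row3); precharges=1
Acc 3: bank0 row1 -> MISS (open row1); precharges=2
Acc 4: bank0 row3 -> MISS (open row3); precharges=3
Acc 5: bank0 row3 -> HIT
Acc 6: bank0 row3 -> HIT
Acc 7: bank1 row0 -> MISS (open row0); precharges=3
Acc 8: bank1 row1 -> MISS (open row1); precharges=4
Acc 9: bank1 row4 -> MISS (open row4); precharges=5
Acc 10: bank1 row4 -> HIT
Acc 11: bank0 row4 -> MISS (open row4); precharges=6
Acc 12: bank1 row4 -> HIT

Answer: M M M M H H M M M H M H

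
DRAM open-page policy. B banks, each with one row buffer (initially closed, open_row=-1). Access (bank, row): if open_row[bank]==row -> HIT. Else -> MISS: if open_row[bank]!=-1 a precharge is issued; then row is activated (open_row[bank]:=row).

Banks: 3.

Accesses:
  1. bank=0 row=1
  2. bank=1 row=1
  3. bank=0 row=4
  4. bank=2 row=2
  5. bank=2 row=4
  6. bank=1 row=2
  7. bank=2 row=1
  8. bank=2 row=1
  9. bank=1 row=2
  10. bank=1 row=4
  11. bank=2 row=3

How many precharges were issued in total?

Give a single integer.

Answer: 6

Derivation:
Acc 1: bank0 row1 -> MISS (open row1); precharges=0
Acc 2: bank1 row1 -> MISS (open row1); precharges=0
Acc 3: bank0 row4 -> MISS (open row4); precharges=1
Acc 4: bank2 row2 -> MISS (open row2); precharges=1
Acc 5: bank2 row4 -> MISS (open row4); precharges=2
Acc 6: bank1 row2 -> MISS (open row2); precharges=3
Acc 7: bank2 row1 -> MISS (open row1); precharges=4
Acc 8: bank2 row1 -> HIT
Acc 9: bank1 row2 -> HIT
Acc 10: bank1 row4 -> MISS (open row4); precharges=5
Acc 11: bank2 row3 -> MISS (open row3); precharges=6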